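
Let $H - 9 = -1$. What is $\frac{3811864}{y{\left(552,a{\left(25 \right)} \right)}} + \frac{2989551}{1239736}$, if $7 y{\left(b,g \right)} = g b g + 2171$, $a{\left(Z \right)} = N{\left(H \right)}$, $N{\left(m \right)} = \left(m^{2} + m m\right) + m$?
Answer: $\frac{63609119393941}{12660138161768} \approx 5.0244$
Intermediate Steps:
$H = 8$ ($H = 9 - 1 = 8$)
$N{\left(m \right)} = m + 2 m^{2}$ ($N{\left(m \right)} = \left(m^{2} + m^{2}\right) + m = 2 m^{2} + m = m + 2 m^{2}$)
$a{\left(Z \right)} = 136$ ($a{\left(Z \right)} = 8 \left(1 + 2 \cdot 8\right) = 8 \left(1 + 16\right) = 8 \cdot 17 = 136$)
$y{\left(b,g \right)} = \frac{2171}{7} + \frac{b g^{2}}{7}$ ($y{\left(b,g \right)} = \frac{g b g + 2171}{7} = \frac{b g g + 2171}{7} = \frac{b g^{2} + 2171}{7} = \frac{2171 + b g^{2}}{7} = \frac{2171}{7} + \frac{b g^{2}}{7}$)
$\frac{3811864}{y{\left(552,a{\left(25 \right)} \right)}} + \frac{2989551}{1239736} = \frac{3811864}{\frac{2171}{7} + \frac{1}{7} \cdot 552 \cdot 136^{2}} + \frac{2989551}{1239736} = \frac{3811864}{\frac{2171}{7} + \frac{1}{7} \cdot 552 \cdot 18496} + 2989551 \cdot \frac{1}{1239736} = \frac{3811864}{\frac{2171}{7} + \frac{10209792}{7}} + \frac{2989551}{1239736} = \frac{3811864}{\frac{10211963}{7}} + \frac{2989551}{1239736} = 3811864 \cdot \frac{7}{10211963} + \frac{2989551}{1239736} = \frac{26683048}{10211963} + \frac{2989551}{1239736} = \frac{63609119393941}{12660138161768}$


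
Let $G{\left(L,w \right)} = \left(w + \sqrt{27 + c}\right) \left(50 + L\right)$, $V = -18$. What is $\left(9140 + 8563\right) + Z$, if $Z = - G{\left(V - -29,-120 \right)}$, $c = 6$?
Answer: $25023 - 61 \sqrt{33} \approx 24673.0$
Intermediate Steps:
$G{\left(L,w \right)} = \left(50 + L\right) \left(w + \sqrt{33}\right)$ ($G{\left(L,w \right)} = \left(w + \sqrt{27 + 6}\right) \left(50 + L\right) = \left(w + \sqrt{33}\right) \left(50 + L\right) = \left(50 + L\right) \left(w + \sqrt{33}\right)$)
$Z = 7320 - 61 \sqrt{33}$ ($Z = - (50 \left(-120\right) + 50 \sqrt{33} + \left(-18 - -29\right) \left(-120\right) + \left(-18 - -29\right) \sqrt{33}) = - (-6000 + 50 \sqrt{33} + \left(-18 + 29\right) \left(-120\right) + \left(-18 + 29\right) \sqrt{33}) = - (-6000 + 50 \sqrt{33} + 11 \left(-120\right) + 11 \sqrt{33}) = - (-6000 + 50 \sqrt{33} - 1320 + 11 \sqrt{33}) = - (-7320 + 61 \sqrt{33}) = 7320 - 61 \sqrt{33} \approx 6969.6$)
$\left(9140 + 8563\right) + Z = \left(9140 + 8563\right) + \left(7320 - 61 \sqrt{33}\right) = 17703 + \left(7320 - 61 \sqrt{33}\right) = 25023 - 61 \sqrt{33}$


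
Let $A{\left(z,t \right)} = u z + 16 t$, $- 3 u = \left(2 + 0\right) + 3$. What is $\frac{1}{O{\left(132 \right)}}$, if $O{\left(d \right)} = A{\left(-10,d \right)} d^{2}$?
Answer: $\frac{1}{37089888} \approx 2.6962 \cdot 10^{-8}$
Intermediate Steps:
$u = - \frac{5}{3}$ ($u = - \frac{\left(2 + 0\right) + 3}{3} = - \frac{2 + 3}{3} = \left(- \frac{1}{3}\right) 5 = - \frac{5}{3} \approx -1.6667$)
$A{\left(z,t \right)} = 16 t - \frac{5 z}{3}$ ($A{\left(z,t \right)} = - \frac{5 z}{3} + 16 t = 16 t - \frac{5 z}{3}$)
$O{\left(d \right)} = d^{2} \left(\frac{50}{3} + 16 d\right)$ ($O{\left(d \right)} = \left(16 d - - \frac{50}{3}\right) d^{2} = \left(16 d + \frac{50}{3}\right) d^{2} = \left(\frac{50}{3} + 16 d\right) d^{2} = d^{2} \left(\frac{50}{3} + 16 d\right)$)
$\frac{1}{O{\left(132 \right)}} = \frac{1}{132^{2} \left(\frac{50}{3} + 16 \cdot 132\right)} = \frac{1}{17424 \left(\frac{50}{3} + 2112\right)} = \frac{1}{17424 \cdot \frac{6386}{3}} = \frac{1}{37089888}$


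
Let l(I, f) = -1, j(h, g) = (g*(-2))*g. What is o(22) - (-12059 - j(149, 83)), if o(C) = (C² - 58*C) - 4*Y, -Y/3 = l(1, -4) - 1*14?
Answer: -2691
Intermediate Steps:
j(h, g) = -2*g² (j(h, g) = (-2*g)*g = -2*g²)
Y = 45 (Y = -3*(-1 - 1*14) = -3*(-1 - 14) = -3*(-15) = 45)
o(C) = -180 + C² - 58*C (o(C) = (C² - 58*C) - 4*45 = (C² - 58*C) - 180 = -180 + C² - 58*C)
o(22) - (-12059 - j(149, 83)) = (-180 + 22² - 58*22) - (-12059 - (-2)*83²) = (-180 + 484 - 1276) - (-12059 - (-2)*6889) = -972 - (-12059 - 1*(-13778)) = -972 - (-12059 + 13778) = -972 - 1*1719 = -972 - 1719 = -2691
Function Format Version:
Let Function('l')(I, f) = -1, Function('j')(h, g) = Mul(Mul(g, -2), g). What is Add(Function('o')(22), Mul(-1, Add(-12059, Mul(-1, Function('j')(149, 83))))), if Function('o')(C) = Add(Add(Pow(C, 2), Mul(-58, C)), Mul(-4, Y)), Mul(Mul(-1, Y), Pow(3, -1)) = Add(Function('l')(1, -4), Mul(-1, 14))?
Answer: -2691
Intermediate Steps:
Function('j')(h, g) = Mul(-2, Pow(g, 2)) (Function('j')(h, g) = Mul(Mul(-2, g), g) = Mul(-2, Pow(g, 2)))
Y = 45 (Y = Mul(-3, Add(-1, Mul(-1, 14))) = Mul(-3, Add(-1, -14)) = Mul(-3, -15) = 45)
Function('o')(C) = Add(-180, Pow(C, 2), Mul(-58, C)) (Function('o')(C) = Add(Add(Pow(C, 2), Mul(-58, C)), Mul(-4, 45)) = Add(Add(Pow(C, 2), Mul(-58, C)), -180) = Add(-180, Pow(C, 2), Mul(-58, C)))
Add(Function('o')(22), Mul(-1, Add(-12059, Mul(-1, Function('j')(149, 83))))) = Add(Add(-180, Pow(22, 2), Mul(-58, 22)), Mul(-1, Add(-12059, Mul(-1, Mul(-2, Pow(83, 2)))))) = Add(Add(-180, 484, -1276), Mul(-1, Add(-12059, Mul(-1, Mul(-2, 6889))))) = Add(-972, Mul(-1, Add(-12059, Mul(-1, -13778)))) = Add(-972, Mul(-1, Add(-12059, 13778))) = Add(-972, Mul(-1, 1719)) = Add(-972, -1719) = -2691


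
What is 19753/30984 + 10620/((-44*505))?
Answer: 5493079/34423224 ≈ 0.15957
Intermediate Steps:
19753/30984 + 10620/((-44*505)) = 19753*(1/30984) + 10620/(-22220) = 19753/30984 + 10620*(-1/22220) = 19753/30984 - 531/1111 = 5493079/34423224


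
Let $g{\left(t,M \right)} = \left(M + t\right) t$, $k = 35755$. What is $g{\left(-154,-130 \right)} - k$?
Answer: $7981$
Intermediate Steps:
$g{\left(t,M \right)} = t \left(M + t\right)$
$g{\left(-154,-130 \right)} - k = - 154 \left(-130 - 154\right) - 35755 = \left(-154\right) \left(-284\right) - 35755 = 43736 - 35755 = 7981$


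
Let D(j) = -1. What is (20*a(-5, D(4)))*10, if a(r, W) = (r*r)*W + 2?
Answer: -4600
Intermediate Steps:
a(r, W) = 2 + W*r**2 (a(r, W) = r**2*W + 2 = W*r**2 + 2 = 2 + W*r**2)
(20*a(-5, D(4)))*10 = (20*(2 - 1*(-5)**2))*10 = (20*(2 - 1*25))*10 = (20*(2 - 25))*10 = (20*(-23))*10 = -460*10 = -4600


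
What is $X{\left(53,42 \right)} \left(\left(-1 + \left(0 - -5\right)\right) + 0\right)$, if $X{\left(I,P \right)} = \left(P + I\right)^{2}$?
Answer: $36100$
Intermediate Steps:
$X{\left(I,P \right)} = \left(I + P\right)^{2}$
$X{\left(53,42 \right)} \left(\left(-1 + \left(0 - -5\right)\right) + 0\right) = \left(53 + 42\right)^{2} \left(\left(-1 + \left(0 - -5\right)\right) + 0\right) = 95^{2} \left(\left(-1 + \left(0 + 5\right)\right) + 0\right) = 9025 \left(\left(-1 + 5\right) + 0\right) = 9025 \left(4 + 0\right) = 9025 \cdot 4 = 36100$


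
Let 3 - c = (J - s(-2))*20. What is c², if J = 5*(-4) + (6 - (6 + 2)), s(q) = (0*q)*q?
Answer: 196249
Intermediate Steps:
s(q) = 0 (s(q) = 0*q = 0)
J = -22 (J = -20 + (6 - 1*8) = -20 + (6 - 8) = -20 - 2 = -22)
c = 443 (c = 3 - (-22 - 1*0)*20 = 3 - (-22 + 0)*20 = 3 - (-22)*20 = 3 - 1*(-440) = 3 + 440 = 443)
c² = 443² = 196249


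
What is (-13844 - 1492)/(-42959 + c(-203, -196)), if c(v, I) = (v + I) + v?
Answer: 15336/43561 ≈ 0.35206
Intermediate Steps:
c(v, I) = I + 2*v (c(v, I) = (I + v) + v = I + 2*v)
(-13844 - 1492)/(-42959 + c(-203, -196)) = (-13844 - 1492)/(-42959 + (-196 + 2*(-203))) = -15336/(-42959 + (-196 - 406)) = -15336/(-42959 - 602) = -15336/(-43561) = -15336*(-1/43561) = 15336/43561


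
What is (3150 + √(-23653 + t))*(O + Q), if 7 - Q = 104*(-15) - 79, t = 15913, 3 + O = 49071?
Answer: 159749100 + 304284*I*√215 ≈ 1.5975e+8 + 4.4617e+6*I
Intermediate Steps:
O = 49068 (O = -3 + 49071 = 49068)
Q = 1646 (Q = 7 - (104*(-15) - 79) = 7 - (-1560 - 79) = 7 - 1*(-1639) = 7 + 1639 = 1646)
(3150 + √(-23653 + t))*(O + Q) = (3150 + √(-23653 + 15913))*(49068 + 1646) = (3150 + √(-7740))*50714 = (3150 + 6*I*√215)*50714 = 159749100 + 304284*I*√215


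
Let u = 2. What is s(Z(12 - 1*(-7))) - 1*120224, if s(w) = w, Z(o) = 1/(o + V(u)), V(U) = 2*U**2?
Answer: -3246047/27 ≈ -1.2022e+5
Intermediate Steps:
Z(o) = 1/(8 + o) (Z(o) = 1/(o + 2*2**2) = 1/(o + 2*4) = 1/(o + 8) = 1/(8 + o))
s(Z(12 - 1*(-7))) - 1*120224 = 1/(8 + (12 - 1*(-7))) - 1*120224 = 1/(8 + (12 + 7)) - 120224 = 1/(8 + 19) - 120224 = 1/27 - 120224 = -3246047/27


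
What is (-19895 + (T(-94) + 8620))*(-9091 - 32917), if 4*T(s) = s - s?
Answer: 473640200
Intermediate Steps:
T(s) = 0 (T(s) = (s - s)/4 = (1/4)*0 = 0)
(-19895 + (T(-94) + 8620))*(-9091 - 32917) = (-19895 + (0 + 8620))*(-9091 - 32917) = (-19895 + 8620)*(-42008) = -11275*(-42008) = 473640200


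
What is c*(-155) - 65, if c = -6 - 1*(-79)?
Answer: -11380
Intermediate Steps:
c = 73 (c = -6 + 79 = 73)
c*(-155) - 65 = 73*(-155) - 65 = -11315 - 65 = -11380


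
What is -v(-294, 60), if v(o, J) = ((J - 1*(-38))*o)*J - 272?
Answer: 1728992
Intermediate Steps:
v(o, J) = -272 + J*o*(38 + J) (v(o, J) = ((J + 38)*o)*J - 272 = ((38 + J)*o)*J - 272 = (o*(38 + J))*J - 272 = J*o*(38 + J) - 272 = -272 + J*o*(38 + J))
-v(-294, 60) = -(-272 - 294*60² + 38*60*(-294)) = -(-272 - 294*3600 - 670320) = -(-272 - 1058400 - 670320) = -1*(-1728992) = 1728992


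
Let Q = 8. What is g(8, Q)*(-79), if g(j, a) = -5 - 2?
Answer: 553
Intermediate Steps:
g(j, a) = -7
g(8, Q)*(-79) = -7*(-79) = 553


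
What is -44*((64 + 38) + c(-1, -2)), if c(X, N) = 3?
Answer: -4620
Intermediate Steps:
-44*((64 + 38) + c(-1, -2)) = -44*((64 + 38) + 3) = -44*(102 + 3) = -44*105 = -4620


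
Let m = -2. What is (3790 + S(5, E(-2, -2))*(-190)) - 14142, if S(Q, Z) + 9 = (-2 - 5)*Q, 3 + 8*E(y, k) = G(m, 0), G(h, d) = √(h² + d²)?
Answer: -1992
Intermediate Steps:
G(h, d) = √(d² + h²)
E(y, k) = -⅛ (E(y, k) = -3/8 + √(0² + (-2)²)/8 = -3/8 + √(0 + 4)/8 = -3/8 + √4/8 = -3/8 + (⅛)*2 = -3/8 + ¼ = -⅛)
S(Q, Z) = -9 - 7*Q (S(Q, Z) = -9 + (-2 - 5)*Q = -9 - 7*Q)
(3790 + S(5, E(-2, -2))*(-190)) - 14142 = (3790 + (-9 - 7*5)*(-190)) - 14142 = (3790 + (-9 - 35)*(-190)) - 14142 = (3790 - 44*(-190)) - 14142 = (3790 + 8360) - 14142 = 12150 - 14142 = -1992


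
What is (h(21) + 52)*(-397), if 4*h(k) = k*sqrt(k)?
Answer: -20644 - 8337*sqrt(21)/4 ≈ -30195.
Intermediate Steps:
h(k) = k**(3/2)/4 (h(k) = (k*sqrt(k))/4 = k**(3/2)/4)
(h(21) + 52)*(-397) = (21**(3/2)/4 + 52)*(-397) = ((21*sqrt(21))/4 + 52)*(-397) = (21*sqrt(21)/4 + 52)*(-397) = (52 + 21*sqrt(21)/4)*(-397) = -20644 - 8337*sqrt(21)/4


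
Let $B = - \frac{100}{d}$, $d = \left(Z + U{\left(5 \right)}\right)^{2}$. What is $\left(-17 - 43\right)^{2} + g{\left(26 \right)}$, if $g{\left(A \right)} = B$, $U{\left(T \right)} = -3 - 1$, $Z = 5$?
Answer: $3500$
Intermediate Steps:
$U{\left(T \right)} = -4$
$d = 1$ ($d = \left(5 - 4\right)^{2} = 1^{2} = 1$)
$B = -100$ ($B = - \frac{100}{1} = \left(-100\right) 1 = -100$)
$g{\left(A \right)} = -100$
$\left(-17 - 43\right)^{2} + g{\left(26 \right)} = \left(-17 - 43\right)^{2} - 100 = \left(-60\right)^{2} - 100 = 3600 - 100 = 3500$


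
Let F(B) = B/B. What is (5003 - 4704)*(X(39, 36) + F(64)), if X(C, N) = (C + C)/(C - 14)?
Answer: 30797/25 ≈ 1231.9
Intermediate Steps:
X(C, N) = 2*C/(-14 + C) (X(C, N) = (2*C)/(-14 + C) = 2*C/(-14 + C))
F(B) = 1
(5003 - 4704)*(X(39, 36) + F(64)) = (5003 - 4704)*(2*39/(-14 + 39) + 1) = 299*(2*39/25 + 1) = 299*(2*39*(1/25) + 1) = 299*(78/25 + 1) = 299*(103/25) = 30797/25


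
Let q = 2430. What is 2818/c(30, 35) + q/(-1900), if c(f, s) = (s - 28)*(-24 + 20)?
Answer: -67778/665 ≈ -101.92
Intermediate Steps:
c(f, s) = 112 - 4*s (c(f, s) = (-28 + s)*(-4) = 112 - 4*s)
2818/c(30, 35) + q/(-1900) = 2818/(112 - 4*35) + 2430/(-1900) = 2818/(112 - 140) + 2430*(-1/1900) = 2818/(-28) - 243/190 = 2818*(-1/28) - 243/190 = -1409/14 - 243/190 = -67778/665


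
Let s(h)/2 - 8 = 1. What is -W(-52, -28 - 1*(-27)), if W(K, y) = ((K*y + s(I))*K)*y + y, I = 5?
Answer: -3639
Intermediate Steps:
s(h) = 18 (s(h) = 16 + 2*1 = 16 + 2 = 18)
W(K, y) = y + K*y*(18 + K*y) (W(K, y) = ((K*y + 18)*K)*y + y = ((18 + K*y)*K)*y + y = (K*(18 + K*y))*y + y = K*y*(18 + K*y) + y = y + K*y*(18 + K*y))
-W(-52, -28 - 1*(-27)) = -(-28 - 1*(-27))*(1 + 18*(-52) + (-28 - 1*(-27))*(-52)**2) = -(-28 + 27)*(1 - 936 + (-28 + 27)*2704) = -(-1)*(1 - 936 - 1*2704) = -(-1)*(1 - 936 - 2704) = -(-1)*(-3639) = -1*3639 = -3639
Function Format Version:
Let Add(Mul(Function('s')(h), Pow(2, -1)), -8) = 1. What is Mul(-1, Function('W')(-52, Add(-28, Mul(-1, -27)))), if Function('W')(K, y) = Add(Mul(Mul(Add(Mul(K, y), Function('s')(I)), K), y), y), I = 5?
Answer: -3639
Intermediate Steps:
Function('s')(h) = 18 (Function('s')(h) = Add(16, Mul(2, 1)) = Add(16, 2) = 18)
Function('W')(K, y) = Add(y, Mul(K, y, Add(18, Mul(K, y)))) (Function('W')(K, y) = Add(Mul(Mul(Add(Mul(K, y), 18), K), y), y) = Add(Mul(Mul(Add(18, Mul(K, y)), K), y), y) = Add(Mul(Mul(K, Add(18, Mul(K, y))), y), y) = Add(Mul(K, y, Add(18, Mul(K, y))), y) = Add(y, Mul(K, y, Add(18, Mul(K, y)))))
Mul(-1, Function('W')(-52, Add(-28, Mul(-1, -27)))) = Mul(-1, Mul(Add(-28, Mul(-1, -27)), Add(1, Mul(18, -52), Mul(Add(-28, Mul(-1, -27)), Pow(-52, 2))))) = Mul(-1, Mul(Add(-28, 27), Add(1, -936, Mul(Add(-28, 27), 2704)))) = Mul(-1, Mul(-1, Add(1, -936, Mul(-1, 2704)))) = Mul(-1, Mul(-1, Add(1, -936, -2704))) = Mul(-1, Mul(-1, -3639)) = Mul(-1, 3639) = -3639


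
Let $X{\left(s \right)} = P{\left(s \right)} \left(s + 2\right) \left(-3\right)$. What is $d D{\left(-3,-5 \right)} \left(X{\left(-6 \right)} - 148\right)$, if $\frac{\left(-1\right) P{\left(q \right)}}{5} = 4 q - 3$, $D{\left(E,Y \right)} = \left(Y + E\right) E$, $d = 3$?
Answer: $105984$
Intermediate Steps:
$D{\left(E,Y \right)} = E \left(E + Y\right)$ ($D{\left(E,Y \right)} = \left(E + Y\right) E = E \left(E + Y\right)$)
$P{\left(q \right)} = 15 - 20 q$ ($P{\left(q \right)} = - 5 \left(4 q - 3\right) = - 5 \left(-3 + 4 q\right) = 15 - 20 q$)
$X{\left(s \right)} = - 3 \left(2 + s\right) \left(15 - 20 s\right)$ ($X{\left(s \right)} = \left(15 - 20 s\right) \left(s + 2\right) \left(-3\right) = \left(15 - 20 s\right) \left(2 + s\right) \left(-3\right) = \left(2 + s\right) \left(15 - 20 s\right) \left(-3\right) = - 3 \left(2 + s\right) \left(15 - 20 s\right)$)
$d D{\left(-3,-5 \right)} \left(X{\left(-6 \right)} - 148\right) = 3 \left(- 3 \left(-3 - 5\right)\right) \left(15 \left(-3 + 4 \left(-6\right)\right) \left(2 - 6\right) - 148\right) = 3 \left(\left(-3\right) \left(-8\right)\right) \left(15 \left(-3 - 24\right) \left(-4\right) - 148\right) = 3 \cdot 24 \left(15 \left(-27\right) \left(-4\right) - 148\right) = 72 \left(1620 - 148\right) = 72 \cdot 1472 = 105984$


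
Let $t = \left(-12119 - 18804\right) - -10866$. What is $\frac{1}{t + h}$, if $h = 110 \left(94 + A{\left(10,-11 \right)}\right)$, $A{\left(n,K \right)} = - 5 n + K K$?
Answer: $- \frac{1}{1907} \approx -0.00052438$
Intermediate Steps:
$A{\left(n,K \right)} = K^{2} - 5 n$ ($A{\left(n,K \right)} = - 5 n + K^{2} = K^{2} - 5 n$)
$t = -20057$ ($t = \left(-12119 - 18804\right) + 10866 = -30923 + 10866 = -20057$)
$h = 18150$ ($h = 110 \left(94 + \left(\left(-11\right)^{2} - 50\right)\right) = 110 \left(94 + \left(121 - 50\right)\right) = 110 \left(94 + 71\right) = 110 \cdot 165 = 18150$)
$\frac{1}{t + h} = \frac{1}{-20057 + 18150} = \frac{1}{-1907} = - \frac{1}{1907}$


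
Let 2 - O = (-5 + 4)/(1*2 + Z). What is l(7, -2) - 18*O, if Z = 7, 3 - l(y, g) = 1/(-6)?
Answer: -209/6 ≈ -34.833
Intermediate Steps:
l(y, g) = 19/6 (l(y, g) = 3 - 1/(-6) = 3 - 1*(-⅙) = 3 + ⅙ = 19/6)
O = 19/9 (O = 2 - (-5 + 4)/(1*2 + 7) = 2 - (-1)/(2 + 7) = 2 - (-1)/9 = 2 - 1*(-⅑) = 2 + ⅑ = 19/9 ≈ 2.1111)
l(7, -2) - 18*O = 19/6 - 18*19/9 = 19/6 - 1*38 = 19/6 - 38 = -209/6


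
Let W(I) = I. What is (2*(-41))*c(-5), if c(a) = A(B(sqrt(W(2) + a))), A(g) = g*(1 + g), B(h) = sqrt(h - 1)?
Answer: 82 - 82*sqrt(-1 + I*sqrt(3)) - 82*I*sqrt(3) ≈ 24.017 - 242.46*I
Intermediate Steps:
B(h) = sqrt(-1 + h)
c(a) = sqrt(-1 + sqrt(2 + a))*(1 + sqrt(-1 + sqrt(2 + a)))
(2*(-41))*c(-5) = (2*(-41))*(-1 + sqrt(-1 + sqrt(2 - 5)) + sqrt(2 - 5)) = -82*(-1 + sqrt(-1 + sqrt(-3)) + sqrt(-3)) = -82*(-1 + sqrt(-1 + I*sqrt(3)) + I*sqrt(3)) = 82 - 82*sqrt(-1 + I*sqrt(3)) - 82*I*sqrt(3)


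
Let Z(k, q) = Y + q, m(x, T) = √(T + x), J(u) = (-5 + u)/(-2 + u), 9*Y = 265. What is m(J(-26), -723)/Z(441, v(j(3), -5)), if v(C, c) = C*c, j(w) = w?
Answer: 9*I*√141491/1820 ≈ 1.8601*I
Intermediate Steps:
Y = 265/9 (Y = (⅑)*265 = 265/9 ≈ 29.444)
J(u) = (-5 + u)/(-2 + u)
Z(k, q) = 265/9 + q
m(J(-26), -723)/Z(441, v(j(3), -5)) = √(-723 + (-5 - 26)/(-2 - 26))/(265/9 + 3*(-5)) = √(-723 - 31/(-28))/(265/9 - 15) = √(-723 - 1/28*(-31))/(130/9) = √(-723 + 31/28)*(9/130) = √(-20213/28)*(9/130) = (I*√141491/14)*(9/130) = 9*I*√141491/1820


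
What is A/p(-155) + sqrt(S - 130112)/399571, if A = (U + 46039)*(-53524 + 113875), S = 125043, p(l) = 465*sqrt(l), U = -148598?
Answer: I*(24025*sqrt(5069) + 824386657236113*sqrt(155))/9599693275 ≈ 1.0692e+6*I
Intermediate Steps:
A = -6189538209 (A = (-148598 + 46039)*(-53524 + 113875) = -102559*60351 = -6189538209)
A/p(-155) + sqrt(S - 130112)/399571 = -6189538209*(-I*sqrt(155)/72075) + sqrt(125043 - 130112)/399571 = -6189538209*(-I*sqrt(155)/72075) + sqrt(-5069)*(1/399571) = -6189538209*(-I*sqrt(155)/72075) + (I*sqrt(5069))*(1/399571) = -(-2063179403)*I*sqrt(155)/24025 + I*sqrt(5069)/399571 = 2063179403*I*sqrt(155)/24025 + I*sqrt(5069)/399571 = I*sqrt(5069)/399571 + 2063179403*I*sqrt(155)/24025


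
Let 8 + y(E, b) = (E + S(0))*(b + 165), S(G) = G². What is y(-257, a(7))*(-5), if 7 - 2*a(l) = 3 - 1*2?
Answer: 215920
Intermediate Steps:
a(l) = 3 (a(l) = 7/2 - (3 - 1*2)/2 = 7/2 - (3 - 2)/2 = 7/2 - ½*1 = 7/2 - ½ = 3)
y(E, b) = -8 + E*(165 + b) (y(E, b) = -8 + (E + 0²)*(b + 165) = -8 + (E + 0)*(165 + b) = -8 + E*(165 + b))
y(-257, a(7))*(-5) = (-8 + 165*(-257) - 257*3)*(-5) = (-8 - 42405 - 771)*(-5) = -43184*(-5) = 215920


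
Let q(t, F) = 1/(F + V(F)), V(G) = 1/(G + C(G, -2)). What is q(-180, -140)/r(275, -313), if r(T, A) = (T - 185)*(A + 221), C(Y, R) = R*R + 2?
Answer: 67/77670540 ≈ 8.6262e-7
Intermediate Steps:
C(Y, R) = 2 + R² (C(Y, R) = R² + 2 = 2 + R²)
V(G) = 1/(6 + G) (V(G) = 1/(G + (2 + (-2)²)) = 1/(G + (2 + 4)) = 1/(G + 6) = 1/(6 + G))
q(t, F) = 1/(F + 1/(6 + F))
r(T, A) = (-185 + T)*(221 + A)
q(-180, -140)/r(275, -313) = ((6 - 140)/(1 - 140*(6 - 140)))/(-40885 - 185*(-313) + 221*275 - 313*275) = (-134/(1 - 140*(-134)))/(-40885 + 57905 + 60775 - 86075) = (-134/(1 + 18760))/(-8280) = (-134/18761)*(-1/8280) = ((1/18761)*(-134))*(-1/8280) = -134/18761*(-1/8280) = 67/77670540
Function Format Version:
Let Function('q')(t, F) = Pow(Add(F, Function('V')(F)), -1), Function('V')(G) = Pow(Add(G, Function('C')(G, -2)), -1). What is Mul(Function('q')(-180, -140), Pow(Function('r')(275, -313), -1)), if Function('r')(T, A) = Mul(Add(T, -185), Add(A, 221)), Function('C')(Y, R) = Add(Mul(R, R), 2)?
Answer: Rational(67, 77670540) ≈ 8.6262e-7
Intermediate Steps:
Function('C')(Y, R) = Add(2, Pow(R, 2)) (Function('C')(Y, R) = Add(Pow(R, 2), 2) = Add(2, Pow(R, 2)))
Function('V')(G) = Pow(Add(6, G), -1) (Function('V')(G) = Pow(Add(G, Add(2, Pow(-2, 2))), -1) = Pow(Add(G, Add(2, 4)), -1) = Pow(Add(G, 6), -1) = Pow(Add(6, G), -1))
Function('q')(t, F) = Pow(Add(F, Pow(Add(6, F), -1)), -1)
Function('r')(T, A) = Mul(Add(-185, T), Add(221, A))
Mul(Function('q')(-180, -140), Pow(Function('r')(275, -313), -1)) = Mul(Mul(Pow(Add(1, Mul(-140, Add(6, -140))), -1), Add(6, -140)), Pow(Add(-40885, Mul(-185, -313), Mul(221, 275), Mul(-313, 275)), -1)) = Mul(Mul(Pow(Add(1, Mul(-140, -134)), -1), -134), Pow(Add(-40885, 57905, 60775, -86075), -1)) = Mul(Mul(Pow(Add(1, 18760), -1), -134), Pow(-8280, -1)) = Mul(Mul(Pow(18761, -1), -134), Rational(-1, 8280)) = Mul(Mul(Rational(1, 18761), -134), Rational(-1, 8280)) = Mul(Rational(-134, 18761), Rational(-1, 8280)) = Rational(67, 77670540)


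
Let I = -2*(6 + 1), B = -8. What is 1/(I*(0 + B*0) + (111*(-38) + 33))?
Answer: -1/4185 ≈ -0.00023895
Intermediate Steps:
I = -14 (I = -2*7 = -14)
1/(I*(0 + B*0) + (111*(-38) + 33)) = 1/(-14*(0 - 8*0) + (111*(-38) + 33)) = 1/(-14*(0 + 0) + (-4218 + 33)) = 1/(-14*0 - 4185) = 1/(0 - 4185) = 1/(-4185) = -1/4185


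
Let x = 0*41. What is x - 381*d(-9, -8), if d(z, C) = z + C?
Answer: 6477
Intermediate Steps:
d(z, C) = C + z
x = 0
x - 381*d(-9, -8) = 0 - 381*(-8 - 9) = 0 - 381*(-17) = 0 + 6477 = 6477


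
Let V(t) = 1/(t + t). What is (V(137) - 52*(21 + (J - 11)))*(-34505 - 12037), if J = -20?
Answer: -3315675351/137 ≈ -2.4202e+7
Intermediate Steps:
V(t) = 1/(2*t)
(V(137) - 52*(21 + (J - 11)))*(-34505 - 12037) = ((½)/137 - 52*(21 + (-20 - 11)))*(-34505 - 12037) = ((½)*(1/137) - 52*(21 - 31))*(-46542) = (1/274 - 52*(-10))*(-46542) = (1/274 + 520)*(-46542) = (142481/274)*(-46542) = -3315675351/137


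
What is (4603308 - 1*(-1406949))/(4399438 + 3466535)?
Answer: 2003419/2621991 ≈ 0.76408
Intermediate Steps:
(4603308 - 1*(-1406949))/(4399438 + 3466535) = (4603308 + 1406949)/7865973 = 6010257*(1/7865973) = 2003419/2621991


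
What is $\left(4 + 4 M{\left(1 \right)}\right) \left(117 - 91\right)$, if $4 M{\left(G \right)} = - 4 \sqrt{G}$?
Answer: $0$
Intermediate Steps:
$M{\left(G \right)} = - \sqrt{G}$ ($M{\left(G \right)} = \frac{\left(-4\right) \sqrt{G}}{4} = - \sqrt{G}$)
$\left(4 + 4 M{\left(1 \right)}\right) \left(117 - 91\right) = \left(4 + 4 \left(- \sqrt{1}\right)\right) \left(117 - 91\right) = \left(4 + 4 \left(\left(-1\right) 1\right)\right) 26 = \left(4 + 4 \left(-1\right)\right) 26 = \left(4 - 4\right) 26 = 0 \cdot 26 = 0$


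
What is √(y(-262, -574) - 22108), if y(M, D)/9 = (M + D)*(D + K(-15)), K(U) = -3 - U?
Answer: 2*√1051595 ≈ 2050.9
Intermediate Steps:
y(M, D) = 9*(12 + D)*(D + M) (y(M, D) = 9*((M + D)*(D + (-3 - 1*(-15)))) = 9*((D + M)*(D + (-3 + 15))) = 9*((D + M)*(D + 12)) = 9*((D + M)*(12 + D)) = 9*((12 + D)*(D + M)) = 9*(12 + D)*(D + M))
√(y(-262, -574) - 22108) = √((9*(-574)² + 108*(-574) + 108*(-262) + 9*(-574)*(-262)) - 22108) = √((9*329476 - 61992 - 28296 + 1353492) - 22108) = √((2965284 - 61992 - 28296 + 1353492) - 22108) = √(4228488 - 22108) = √4206380 = 2*√1051595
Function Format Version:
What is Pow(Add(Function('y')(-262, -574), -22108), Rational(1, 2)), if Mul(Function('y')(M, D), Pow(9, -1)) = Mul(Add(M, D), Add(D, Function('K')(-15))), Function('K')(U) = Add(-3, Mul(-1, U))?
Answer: Mul(2, Pow(1051595, Rational(1, 2))) ≈ 2050.9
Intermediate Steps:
Function('y')(M, D) = Mul(9, Add(12, D), Add(D, M)) (Function('y')(M, D) = Mul(9, Mul(Add(M, D), Add(D, Add(-3, Mul(-1, -15))))) = Mul(9, Mul(Add(D, M), Add(D, Add(-3, 15)))) = Mul(9, Mul(Add(D, M), Add(D, 12))) = Mul(9, Mul(Add(D, M), Add(12, D))) = Mul(9, Mul(Add(12, D), Add(D, M))) = Mul(9, Add(12, D), Add(D, M)))
Pow(Add(Function('y')(-262, -574), -22108), Rational(1, 2)) = Pow(Add(Add(Mul(9, Pow(-574, 2)), Mul(108, -574), Mul(108, -262), Mul(9, -574, -262)), -22108), Rational(1, 2)) = Pow(Add(Add(Mul(9, 329476), -61992, -28296, 1353492), -22108), Rational(1, 2)) = Pow(Add(Add(2965284, -61992, -28296, 1353492), -22108), Rational(1, 2)) = Pow(Add(4228488, -22108), Rational(1, 2)) = Pow(4206380, Rational(1, 2)) = Mul(2, Pow(1051595, Rational(1, 2)))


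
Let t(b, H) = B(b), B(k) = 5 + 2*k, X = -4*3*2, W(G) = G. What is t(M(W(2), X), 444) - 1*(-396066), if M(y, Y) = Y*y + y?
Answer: 395979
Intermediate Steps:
X = -24 (X = -12*2 = -24)
M(y, Y) = y + Y*y
t(b, H) = 5 + 2*b
t(M(W(2), X), 444) - 1*(-396066) = (5 + 2*(2*(1 - 24))) - 1*(-396066) = (5 + 2*(2*(-23))) + 396066 = (5 + 2*(-46)) + 396066 = (5 - 92) + 396066 = -87 + 396066 = 395979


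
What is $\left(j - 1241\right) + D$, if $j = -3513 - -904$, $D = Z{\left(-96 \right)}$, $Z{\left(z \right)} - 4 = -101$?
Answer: $-3947$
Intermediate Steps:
$Z{\left(z \right)} = -97$ ($Z{\left(z \right)} = 4 - 101 = -97$)
$D = -97$
$j = -2609$ ($j = -3513 + 904 = -2609$)
$\left(j - 1241\right) + D = \left(-2609 - 1241\right) - 97 = -3850 - 97 = -3947$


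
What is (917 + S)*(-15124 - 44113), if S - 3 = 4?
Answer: -54734988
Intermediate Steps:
S = 7 (S = 3 + 4 = 7)
(917 + S)*(-15124 - 44113) = (917 + 7)*(-15124 - 44113) = 924*(-59237) = -54734988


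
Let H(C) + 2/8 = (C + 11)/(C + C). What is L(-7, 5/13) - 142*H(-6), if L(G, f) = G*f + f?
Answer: 3602/39 ≈ 92.359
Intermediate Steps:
H(C) = -1/4 + (11 + C)/(2*C) (H(C) = -1/4 + (C + 11)/(C + C) = -1/4 + (11 + C)/((2*C)) = -1/4 + (11 + C)*(1/(2*C)) = -1/4 + (11 + C)/(2*C))
L(G, f) = f + G*f
L(-7, 5/13) - 142*H(-6) = (5/13)*(1 - 7) - 71*(22 - 6)/(2*(-6)) = (5*(1/13))*(-6) - 71*(-1)*16/(2*6) = (5/13)*(-6) - 142*(-2/3) = -30/13 + 284/3 = 3602/39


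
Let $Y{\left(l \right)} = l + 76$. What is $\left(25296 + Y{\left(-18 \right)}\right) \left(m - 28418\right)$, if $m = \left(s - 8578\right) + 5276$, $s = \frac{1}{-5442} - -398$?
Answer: $- \frac{2160849478025}{2721} \approx -7.9414 \cdot 10^{8}$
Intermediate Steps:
$s = \frac{2165915}{5442}$ ($s = - \frac{1}{5442} + 398 = \frac{2165915}{5442} \approx 398.0$)
$Y{\left(l \right)} = 76 + l$
$m = - \frac{15803569}{5442}$ ($m = \left(\frac{2165915}{5442} - 8578\right) + 5276 = - \frac{44515561}{5442} + 5276 = - \frac{15803569}{5442} \approx -2904.0$)
$\left(25296 + Y{\left(-18 \right)}\right) \left(m - 28418\right) = \left(25296 + \left(76 - 18\right)\right) \left(- \frac{15803569}{5442} - 28418\right) = \left(25296 + 58\right) \left(- \frac{170454325}{5442}\right) = 25354 \left(- \frac{170454325}{5442}\right) = - \frac{2160849478025}{2721}$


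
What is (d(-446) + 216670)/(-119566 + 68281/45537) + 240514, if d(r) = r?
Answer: 1309494761299466/5444608661 ≈ 2.4051e+5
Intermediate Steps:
(d(-446) + 216670)/(-119566 + 68281/45537) + 240514 = (-446 + 216670)/(-119566 + 68281/45537) + 240514 = 216224/(-119566 + 68281*(1/45537)) + 240514 = 216224/(-119566 + 68281/45537) + 240514 = 216224/(-5444608661/45537) + 240514 = 216224*(-45537/5444608661) + 240514 = -9846192288/5444608661 + 240514 = 1309494761299466/5444608661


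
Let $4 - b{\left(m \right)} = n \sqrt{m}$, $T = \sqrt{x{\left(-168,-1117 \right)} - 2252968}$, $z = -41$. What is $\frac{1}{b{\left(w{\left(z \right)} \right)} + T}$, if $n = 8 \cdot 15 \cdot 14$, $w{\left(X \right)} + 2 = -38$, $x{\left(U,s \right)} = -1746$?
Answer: $\frac{i}{- 121 \sqrt{154} + 4 i + 3360 \sqrt{10}} \approx 4.8053 \cdot 10^{-8} + 0.0001096 i$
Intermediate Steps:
$w{\left(X \right)} = -40$ ($w{\left(X \right)} = -2 - 38 = -40$)
$T = 121 i \sqrt{154}$ ($T = \sqrt{-1746 - 2252968} = \sqrt{-2254714} = 121 i \sqrt{154} \approx 1501.6 i$)
$n = 1680$ ($n = 120 \cdot 14 = 1680$)
$b{\left(m \right)} = 4 - 1680 \sqrt{m}$
$\frac{1}{b{\left(w{\left(z \right)} \right)} + T} = \frac{1}{\left(4 - 1680 \sqrt{-40}\right) + 121 i \sqrt{154}} = \frac{1}{\left(4 - 1680 \cdot 2 i \sqrt{10}\right) + 121 i \sqrt{154}} = \frac{1}{\left(4 - 3360 i \sqrt{10}\right) + 121 i \sqrt{154}} = \frac{1}{4 - 3360 i \sqrt{10} + 121 i \sqrt{154}}$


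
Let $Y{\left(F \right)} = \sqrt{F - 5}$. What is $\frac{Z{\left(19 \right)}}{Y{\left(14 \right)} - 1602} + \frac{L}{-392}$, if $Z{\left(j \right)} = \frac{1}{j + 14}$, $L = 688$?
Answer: $- \frac{4538011}{2585583} \approx -1.7551$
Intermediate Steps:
$Y{\left(F \right)} = \sqrt{-5 + F}$
$Z{\left(j \right)} = \frac{1}{14 + j}$
$\frac{Z{\left(19 \right)}}{Y{\left(14 \right)} - 1602} + \frac{L}{-392} = \frac{1}{\left(14 + 19\right) \left(\sqrt{-5 + 14} - 1602\right)} + \frac{688}{-392} = \frac{1}{33 \left(\sqrt{9} - 1602\right)} + 688 \left(- \frac{1}{392}\right) = \frac{1}{33 \left(3 - 1602\right)} - \frac{86}{49} = \frac{1}{33 \left(-1599\right)} - \frac{86}{49} = \frac{1}{33} \left(- \frac{1}{1599}\right) - \frac{86}{49} = - \frac{1}{52767} - \frac{86}{49} = - \frac{4538011}{2585583}$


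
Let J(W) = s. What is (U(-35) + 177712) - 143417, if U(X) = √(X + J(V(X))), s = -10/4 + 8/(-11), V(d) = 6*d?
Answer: 34295 + 29*I*√22/22 ≈ 34295.0 + 6.1828*I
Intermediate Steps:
s = -71/22 (s = -10*¼ + 8*(-1/11) = -5/2 - 8/11 = -71/22 ≈ -3.2273)
J(W) = -71/22
U(X) = √(-71/22 + X) (U(X) = √(X - 71/22) = √(-71/22 + X))
(U(-35) + 177712) - 143417 = (√(-1562 + 484*(-35))/22 + 177712) - 143417 = (√(-1562 - 16940)/22 + 177712) - 143417 = (√(-18502)/22 + 177712) - 143417 = ((29*I*√22)/22 + 177712) - 143417 = (29*I*√22/22 + 177712) - 143417 = (177712 + 29*I*√22/22) - 143417 = 34295 + 29*I*√22/22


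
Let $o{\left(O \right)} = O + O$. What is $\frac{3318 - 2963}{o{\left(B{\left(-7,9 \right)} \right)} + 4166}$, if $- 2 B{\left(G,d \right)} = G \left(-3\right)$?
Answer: $\frac{71}{829} \approx 0.085645$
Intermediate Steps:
$B{\left(G,d \right)} = \frac{3 G}{2}$ ($B{\left(G,d \right)} = - \frac{G \left(-3\right)}{2} = - \frac{\left(-3\right) G}{2} = \frac{3 G}{2}$)
$o{\left(O \right)} = 2 O$
$\frac{3318 - 2963}{o{\left(B{\left(-7,9 \right)} \right)} + 4166} = \frac{3318 - 2963}{2 \cdot \frac{3}{2} \left(-7\right) + 4166} = \frac{3318 - 2963}{2 \left(- \frac{21}{2}\right) + 4166} = \frac{3318 - 2963}{-21 + 4166} = \frac{355}{4145} = 355 \cdot \frac{1}{4145} = \frac{71}{829}$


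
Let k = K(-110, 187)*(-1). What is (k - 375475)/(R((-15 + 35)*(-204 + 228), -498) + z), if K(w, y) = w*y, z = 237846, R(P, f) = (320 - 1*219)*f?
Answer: -354905/187548 ≈ -1.8923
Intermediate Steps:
R(P, f) = 101*f (R(P, f) = (320 - 219)*f = 101*f)
k = 20570 (k = -110*187*(-1) = -20570*(-1) = 20570)
(k - 375475)/(R((-15 + 35)*(-204 + 228), -498) + z) = (20570 - 375475)/(101*(-498) + 237846) = -354905/(-50298 + 237846) = -354905/187548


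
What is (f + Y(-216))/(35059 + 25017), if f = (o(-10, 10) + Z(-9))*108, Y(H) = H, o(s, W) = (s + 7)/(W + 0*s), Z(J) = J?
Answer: -3051/150190 ≈ -0.020314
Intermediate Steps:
o(s, W) = (7 + s)/W (o(s, W) = (7 + s)/(W + 0) = (7 + s)/W)
f = -5022/5 (f = ((7 - 10)/10 - 9)*108 = ((⅒)*(-3) - 9)*108 = (-3/10 - 9)*108 = -93/10*108 = -5022/5 ≈ -1004.4)
(f + Y(-216))/(35059 + 25017) = (-5022/5 - 216)/(35059 + 25017) = -6102/5/60076 = -6102/5*1/60076 = -3051/150190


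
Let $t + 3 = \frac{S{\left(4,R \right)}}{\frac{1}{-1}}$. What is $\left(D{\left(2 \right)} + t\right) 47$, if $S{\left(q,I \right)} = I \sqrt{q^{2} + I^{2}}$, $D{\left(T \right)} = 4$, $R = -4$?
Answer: $47 + 752 \sqrt{2} \approx 1110.5$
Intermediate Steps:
$S{\left(q,I \right)} = I \sqrt{I^{2} + q^{2}}$
$t = -3 + 16 \sqrt{2}$ ($t = -3 + \frac{\left(-4\right) \sqrt{\left(-4\right)^{2} + 4^{2}}}{\frac{1}{-1}} = -3 + \frac{\left(-4\right) \sqrt{16 + 16}}{-1} = -3 - - 4 \sqrt{32} = -3 - - 4 \cdot 4 \sqrt{2} = -3 - - 16 \sqrt{2} = -3 + 16 \sqrt{2} \approx 19.627$)
$\left(D{\left(2 \right)} + t\right) 47 = \left(4 - \left(3 - 16 \sqrt{2}\right)\right) 47 = \left(1 + 16 \sqrt{2}\right) 47 = 47 + 752 \sqrt{2}$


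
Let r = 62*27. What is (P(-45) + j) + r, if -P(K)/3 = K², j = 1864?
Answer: -2537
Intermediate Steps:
r = 1674
P(K) = -3*K²
(P(-45) + j) + r = (-3*(-45)² + 1864) + 1674 = (-3*2025 + 1864) + 1674 = (-6075 + 1864) + 1674 = -4211 + 1674 = -2537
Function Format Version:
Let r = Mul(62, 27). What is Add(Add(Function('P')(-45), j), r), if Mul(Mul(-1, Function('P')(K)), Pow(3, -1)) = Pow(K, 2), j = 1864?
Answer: -2537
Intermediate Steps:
r = 1674
Function('P')(K) = Mul(-3, Pow(K, 2))
Add(Add(Function('P')(-45), j), r) = Add(Add(Mul(-3, Pow(-45, 2)), 1864), 1674) = Add(Add(Mul(-3, 2025), 1864), 1674) = Add(Add(-6075, 1864), 1674) = Add(-4211, 1674) = -2537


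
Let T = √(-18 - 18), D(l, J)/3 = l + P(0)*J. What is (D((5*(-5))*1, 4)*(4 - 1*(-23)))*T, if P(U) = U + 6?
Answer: -486*I ≈ -486.0*I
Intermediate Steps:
P(U) = 6 + U
D(l, J) = 3*l + 18*J (D(l, J) = 3*(l + (6 + 0)*J) = 3*(l + 6*J) = 3*l + 18*J)
T = 6*I (T = √(-36) = 6*I ≈ 6.0*I)
(D((5*(-5))*1, 4)*(4 - 1*(-23)))*T = ((3*((5*(-5))*1) + 18*4)*(4 - 1*(-23)))*(6*I) = ((3*(-25*1) + 72)*(4 + 23))*(6*I) = ((3*(-25) + 72)*27)*(6*I) = ((-75 + 72)*27)*(6*I) = (-3*27)*(6*I) = -486*I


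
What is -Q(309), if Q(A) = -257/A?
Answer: 257/309 ≈ 0.83172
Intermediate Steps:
-Q(309) = -(-257)/309 = -1*(-257/309) = 257/309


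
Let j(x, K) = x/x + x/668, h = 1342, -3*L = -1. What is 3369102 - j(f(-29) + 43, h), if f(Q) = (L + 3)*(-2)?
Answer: 6751678295/2004 ≈ 3.3691e+6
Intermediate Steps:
L = ⅓ (L = -⅓*(-1) = ⅓ ≈ 0.33333)
f(Q) = -20/3 (f(Q) = (⅓ + 3)*(-2) = (10/3)*(-2) = -20/3)
j(x, K) = 1 + x/668 (j(x, K) = 1 + x*(1/668) = 1 + x/668)
3369102 - j(f(-29) + 43, h) = 3369102 - (1 + (-20/3 + 43)/668) = 3369102 - (1 + (1/668)*(109/3)) = 3369102 - (1 + 109/2004) = 3369102 - 1*2113/2004 = 3369102 - 2113/2004 = 6751678295/2004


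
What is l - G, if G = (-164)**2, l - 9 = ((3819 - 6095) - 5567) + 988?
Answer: -33742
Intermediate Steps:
l = -6846 (l = 9 + (((3819 - 6095) - 5567) + 988) = 9 + ((-2276 - 5567) + 988) = 9 + (-7843 + 988) = 9 - 6855 = -6846)
G = 26896
l - G = -6846 - 1*26896 = -6846 - 26896 = -33742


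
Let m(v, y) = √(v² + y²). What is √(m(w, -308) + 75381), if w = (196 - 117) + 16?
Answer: √(75381 + √103889) ≈ 275.14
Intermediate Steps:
w = 95 (w = 79 + 16 = 95)
√(m(w, -308) + 75381) = √(√(95² + (-308)²) + 75381) = √(√(9025 + 94864) + 75381) = √(√103889 + 75381) = √(75381 + √103889)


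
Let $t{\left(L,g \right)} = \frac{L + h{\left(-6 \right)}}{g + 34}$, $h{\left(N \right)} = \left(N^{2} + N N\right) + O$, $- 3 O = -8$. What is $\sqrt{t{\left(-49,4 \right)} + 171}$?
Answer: $\frac{\sqrt{2231094}}{114} \approx 13.102$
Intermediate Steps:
$O = \frac{8}{3}$ ($O = \left(- \frac{1}{3}\right) \left(-8\right) = \frac{8}{3} \approx 2.6667$)
$h{\left(N \right)} = \frac{8}{3} + 2 N^{2}$ ($h{\left(N \right)} = \left(N^{2} + N N\right) + \frac{8}{3} = \left(N^{2} + N^{2}\right) + \frac{8}{3} = 2 N^{2} + \frac{8}{3} = \frac{8}{3} + 2 N^{2}$)
$t{\left(L,g \right)} = \frac{\frac{224}{3} + L}{34 + g}$ ($t{\left(L,g \right)} = \frac{L + \left(\frac{8}{3} + 2 \left(-6\right)^{2}\right)}{g + 34} = \frac{L + \left(\frac{8}{3} + 2 \cdot 36\right)}{34 + g} = \frac{L + \left(\frac{8}{3} + 72\right)}{34 + g} = \frac{L + \frac{224}{3}}{34 + g} = \frac{\frac{224}{3} + L}{34 + g}$)
$\sqrt{t{\left(-49,4 \right)} + 171} = \sqrt{\frac{\frac{224}{3} - 49}{34 + 4} + 171} = \sqrt{\frac{1}{38} \cdot \frac{77}{3} + 171} = \sqrt{\frac{77}{114} + 171} = \sqrt{\frac{19571}{114}} = \frac{\sqrt{2231094}}{114}$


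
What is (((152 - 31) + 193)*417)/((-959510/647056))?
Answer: -42362109264/479755 ≈ -88300.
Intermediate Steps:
(((152 - 31) + 193)*417)/((-959510/647056)) = ((121 + 193)*417)/((-959510*1/647056)) = (314*417)/(-479755/323528) = 130938*(-323528/479755) = -42362109264/479755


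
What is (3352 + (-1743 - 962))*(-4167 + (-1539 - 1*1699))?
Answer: -4791035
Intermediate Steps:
(3352 + (-1743 - 962))*(-4167 + (-1539 - 1*1699)) = (3352 - 2705)*(-4167 + (-1539 - 1699)) = 647*(-4167 - 3238) = 647*(-7405) = -4791035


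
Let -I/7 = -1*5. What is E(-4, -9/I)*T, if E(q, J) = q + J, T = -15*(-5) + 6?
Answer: -12069/35 ≈ -344.83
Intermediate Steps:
I = 35 (I = -(-7)*5 = -7*(-5) = 35)
T = 81 (T = 75 + 6 = 81)
E(q, J) = J + q
E(-4, -9/I)*T = (-9/35 - 4)*81 = -149/35*81 = -12069/35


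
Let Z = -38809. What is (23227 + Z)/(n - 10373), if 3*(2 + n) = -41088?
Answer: 15582/24071 ≈ 0.64734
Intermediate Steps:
n = -13698 (n = -2 + (1/3)*(-41088) = -2 - 13696 = -13698)
(23227 + Z)/(n - 10373) = (23227 - 38809)/(-13698 - 10373) = -15582/(-24071) = -15582*(-1/24071) = 15582/24071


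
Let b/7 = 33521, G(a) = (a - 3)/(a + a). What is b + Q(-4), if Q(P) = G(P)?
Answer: 1877183/8 ≈ 2.3465e+5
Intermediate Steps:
G(a) = (-3 + a)/(2*a) (G(a) = (-3 + a)/((2*a)) = (-3 + a)*(1/(2*a)) = (-3 + a)/(2*a))
b = 234647 (b = 7*33521 = 234647)
Q(P) = (-3 + P)/(2*P)
b + Q(-4) = 234647 + (1/2)*(-3 - 4)/(-4) = 234647 + (1/2)*(-1/4)*(-7) = 234647 + 7/8 = 1877183/8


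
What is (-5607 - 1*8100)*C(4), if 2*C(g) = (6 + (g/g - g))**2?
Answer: -123363/2 ≈ -61682.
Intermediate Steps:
C(g) = (7 - g)**2/2 (C(g) = (6 + (g/g - g))**2/2 = (6 + (1 - g))**2/2 = (7 - g)**2/2)
(-5607 - 1*8100)*C(4) = (-5607 - 1*8100)*((-7 + 4)**2/2) = (-5607 - 8100)*((1/2)*(-3)**2) = -13707*9/2 = -123363/2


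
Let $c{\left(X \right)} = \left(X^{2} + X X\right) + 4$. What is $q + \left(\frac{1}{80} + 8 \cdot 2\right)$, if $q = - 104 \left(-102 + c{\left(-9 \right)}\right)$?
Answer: $- \frac{531199}{80} \approx -6640.0$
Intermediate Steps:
$c{\left(X \right)} = 4 + 2 X^{2}$ ($c{\left(X \right)} = \left(X^{2} + X^{2}\right) + 4 = 2 X^{2} + 4 = 4 + 2 X^{2}$)
$q = -6656$ ($q = - 104 \left(-102 + \left(4 + 2 \left(-9\right)^{2}\right)\right) = - 104 \left(-102 + \left(4 + 2 \cdot 81\right)\right) = - 104 \left(-102 + \left(4 + 162\right)\right) = - 104 \left(-102 + 166\right) = \left(-104\right) 64 = -6656$)
$q + \left(\frac{1}{80} + 8 \cdot 2\right) = -6656 + \left(\frac{1}{80} + 8 \cdot 2\right) = -6656 + \left(\frac{1}{80} + 16\right) = -6656 + \frac{1281}{80} = - \frac{531199}{80}$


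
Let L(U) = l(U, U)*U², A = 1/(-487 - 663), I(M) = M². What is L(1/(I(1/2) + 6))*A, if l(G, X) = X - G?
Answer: 0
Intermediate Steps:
A = -1/1150 (A = 1/(-1150) = -1/1150 ≈ -0.00086956)
L(U) = 0 (L(U) = (U - U)*U² = 0*U² = 0)
L(1/(I(1/2) + 6))*A = 0*(-1/1150) = 0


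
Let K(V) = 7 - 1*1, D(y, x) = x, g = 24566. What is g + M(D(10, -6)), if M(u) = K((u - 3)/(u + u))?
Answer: 24572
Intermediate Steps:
K(V) = 6 (K(V) = 7 - 1 = 6)
M(u) = 6
g + M(D(10, -6)) = 24566 + 6 = 24572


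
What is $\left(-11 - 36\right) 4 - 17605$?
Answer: $-17793$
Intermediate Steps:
$\left(-11 - 36\right) 4 - 17605 = \left(-47\right) 4 - 17605 = -188 - 17605 = -17793$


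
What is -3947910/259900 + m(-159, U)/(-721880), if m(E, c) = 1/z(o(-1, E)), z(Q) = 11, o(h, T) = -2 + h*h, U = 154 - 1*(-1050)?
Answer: -313490902387/20637827320 ≈ -15.190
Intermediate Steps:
U = 1204 (U = 154 + 1050 = 1204)
o(h, T) = -2 + h²
m(E, c) = 1/11
-3947910/259900 + m(-159, U)/(-721880) = -3947910/259900 + (1/11)/(-721880) = -3947910*1/259900 + (1/11)*(-1/721880) = -394791/25990 - 1/7940680 = -313490902387/20637827320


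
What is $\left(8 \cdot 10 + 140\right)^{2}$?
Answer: $48400$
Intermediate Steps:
$\left(8 \cdot 10 + 140\right)^{2} = \left(80 + 140\right)^{2} = 220^{2} = 48400$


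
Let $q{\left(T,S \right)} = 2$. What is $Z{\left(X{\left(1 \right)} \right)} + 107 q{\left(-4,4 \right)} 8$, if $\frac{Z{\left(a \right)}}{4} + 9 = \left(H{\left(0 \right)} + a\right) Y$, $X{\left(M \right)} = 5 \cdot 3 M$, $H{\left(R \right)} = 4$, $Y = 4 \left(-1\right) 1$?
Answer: $1372$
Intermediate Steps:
$Y = -4$ ($Y = \left(-4\right) 1 = -4$)
$X{\left(M \right)} = 15 M$
$Z{\left(a \right)} = -100 - 16 a$ ($Z{\left(a \right)} = -36 + 4 \left(4 + a\right) \left(-4\right) = -36 + 4 \left(-16 - 4 a\right) = -36 - \left(64 + 16 a\right) = -100 - 16 a$)
$Z{\left(X{\left(1 \right)} \right)} + 107 q{\left(-4,4 \right)} 8 = \left(-100 - 16 \cdot 15 \cdot 1\right) + 107 \cdot 2 \cdot 8 = \left(-100 - 240\right) + 107 \cdot 16 = \left(-100 - 240\right) + 1712 = -340 + 1712 = 1372$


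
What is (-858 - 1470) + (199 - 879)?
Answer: -3008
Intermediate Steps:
(-858 - 1470) + (199 - 879) = -2328 - 680 = -3008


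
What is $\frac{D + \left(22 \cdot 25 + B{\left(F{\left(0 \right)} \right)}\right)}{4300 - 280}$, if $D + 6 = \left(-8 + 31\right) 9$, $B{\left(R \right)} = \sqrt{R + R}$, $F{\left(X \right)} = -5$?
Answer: $\frac{751}{4020} + \frac{i \sqrt{10}}{4020} \approx 0.18682 + 0.00078664 i$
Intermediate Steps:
$B{\left(R \right)} = \sqrt{2} \sqrt{R}$ ($B{\left(R \right)} = \sqrt{2 R} = \sqrt{2} \sqrt{R}$)
$D = 201$ ($D = -6 + \left(-8 + 31\right) 9 = -6 + 23 \cdot 9 = -6 + 207 = 201$)
$\frac{D + \left(22 \cdot 25 + B{\left(F{\left(0 \right)} \right)}\right)}{4300 - 280} = \frac{201 + \left(22 \cdot 25 + \sqrt{2} \sqrt{-5}\right)}{4300 - 280} = \frac{201 + \left(550 + \sqrt{2} i \sqrt{5}\right)}{4020} = \left(201 + \left(550 + i \sqrt{10}\right)\right) \frac{1}{4020} = \left(751 + i \sqrt{10}\right) \frac{1}{4020} = \frac{751}{4020} + \frac{i \sqrt{10}}{4020}$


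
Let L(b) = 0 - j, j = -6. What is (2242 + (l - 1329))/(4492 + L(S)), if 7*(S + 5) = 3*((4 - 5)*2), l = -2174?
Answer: -97/346 ≈ -0.28035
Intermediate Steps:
S = -41/7 (S = -5 + (3*((4 - 5)*2))/7 = -5 + (3*(-1*2))/7 = -5 + (3*(-2))/7 = -5 + (1/7)*(-6) = -5 - 6/7 = -41/7 ≈ -5.8571)
L(b) = 6 (L(b) = 0 - 1*(-6) = 0 + 6 = 6)
(2242 + (l - 1329))/(4492 + L(S)) = (2242 + (-2174 - 1329))/(4492 + 6) = (2242 - 3503)/4498 = -1261*1/4498 = -97/346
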